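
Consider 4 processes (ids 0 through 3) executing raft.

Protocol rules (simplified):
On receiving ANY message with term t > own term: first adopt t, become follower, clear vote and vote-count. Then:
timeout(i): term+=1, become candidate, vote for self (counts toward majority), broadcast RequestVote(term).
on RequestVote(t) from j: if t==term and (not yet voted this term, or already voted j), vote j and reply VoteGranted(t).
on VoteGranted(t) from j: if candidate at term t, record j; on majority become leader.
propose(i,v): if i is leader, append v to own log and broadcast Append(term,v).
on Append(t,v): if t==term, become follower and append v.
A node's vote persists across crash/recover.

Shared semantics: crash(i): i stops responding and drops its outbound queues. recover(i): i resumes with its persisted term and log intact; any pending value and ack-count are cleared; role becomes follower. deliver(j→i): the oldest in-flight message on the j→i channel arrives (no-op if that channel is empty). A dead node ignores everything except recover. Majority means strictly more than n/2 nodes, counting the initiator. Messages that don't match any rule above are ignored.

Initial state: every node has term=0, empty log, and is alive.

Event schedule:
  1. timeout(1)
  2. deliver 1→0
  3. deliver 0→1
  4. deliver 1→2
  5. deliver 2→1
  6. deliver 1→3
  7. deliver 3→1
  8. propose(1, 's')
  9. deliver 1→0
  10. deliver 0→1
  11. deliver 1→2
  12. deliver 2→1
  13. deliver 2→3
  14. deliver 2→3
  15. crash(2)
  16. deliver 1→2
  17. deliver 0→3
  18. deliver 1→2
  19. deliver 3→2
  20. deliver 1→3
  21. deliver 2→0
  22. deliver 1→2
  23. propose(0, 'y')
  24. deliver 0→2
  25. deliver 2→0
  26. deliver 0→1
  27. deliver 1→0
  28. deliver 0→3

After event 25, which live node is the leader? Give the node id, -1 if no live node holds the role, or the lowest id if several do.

step 1 timeout(1): 1={cand,t=1,log=-}
step 2 deliver 1→0: 0={foll,t=1,log=-}
step 3 deliver 0→1: —
step 4 deliver 1→2: 2={foll,t=1,log=-}
step 5 deliver 2→1: 1={lead,t=1,log=-}
step 6 deliver 1→3: 3={foll,t=1,log=-}
step 7 deliver 3→1: —
step 8 propose(1,'s'): 1={lead,t=1,log=s}
step 9 deliver 1→0: 0={foll,t=1,log=s}
step 10 deliver 0→1: —
step 11 deliver 1→2: 2={foll,t=1,log=s}
step 12 deliver 2→1: —
step 13 deliver 2→3: —
step 14 deliver 2→3: —
step 15 crash(2): 2={✗foll,t=1,log=s}
step 16 deliver 1→2: —
step 17 deliver 0→3: —
step 18 deliver 1→2: —
step 19 deliver 3→2: —
step 20 deliver 1→3: 3={foll,t=1,log=s}
step 21 deliver 2→0: —
step 22 deliver 1→2: —
step 23 propose(0,'y'): —
step 24 deliver 0→2: —
step 25 deliver 2→0: —

1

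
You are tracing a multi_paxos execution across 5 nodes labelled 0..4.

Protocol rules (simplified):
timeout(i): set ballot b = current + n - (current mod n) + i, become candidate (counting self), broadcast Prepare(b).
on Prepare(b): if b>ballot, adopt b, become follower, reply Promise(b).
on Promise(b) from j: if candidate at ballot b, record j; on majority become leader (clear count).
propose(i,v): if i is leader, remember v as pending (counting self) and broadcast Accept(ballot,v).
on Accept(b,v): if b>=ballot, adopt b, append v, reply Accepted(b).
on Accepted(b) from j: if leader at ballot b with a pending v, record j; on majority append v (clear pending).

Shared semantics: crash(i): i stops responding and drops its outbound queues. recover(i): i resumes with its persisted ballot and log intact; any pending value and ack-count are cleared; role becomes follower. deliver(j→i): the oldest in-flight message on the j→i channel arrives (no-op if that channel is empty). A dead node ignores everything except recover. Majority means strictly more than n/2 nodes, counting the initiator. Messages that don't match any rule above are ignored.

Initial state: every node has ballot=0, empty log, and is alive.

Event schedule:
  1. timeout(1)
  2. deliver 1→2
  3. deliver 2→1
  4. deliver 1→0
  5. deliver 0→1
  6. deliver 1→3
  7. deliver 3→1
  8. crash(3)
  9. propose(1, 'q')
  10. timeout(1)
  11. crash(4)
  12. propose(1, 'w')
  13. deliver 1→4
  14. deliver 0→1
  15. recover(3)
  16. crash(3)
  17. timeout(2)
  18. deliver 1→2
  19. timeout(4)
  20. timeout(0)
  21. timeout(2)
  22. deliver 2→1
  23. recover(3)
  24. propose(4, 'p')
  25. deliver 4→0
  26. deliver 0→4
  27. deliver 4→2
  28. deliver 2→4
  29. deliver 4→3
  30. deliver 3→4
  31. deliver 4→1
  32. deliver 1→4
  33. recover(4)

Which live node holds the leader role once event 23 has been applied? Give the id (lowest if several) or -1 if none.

after 1 — timeout(1): n1:cand/b6/[-]
after 2 — deliver 1→2: n2:foll/b6/[-]
after 3 — deliver 2→1: ·
after 4 — deliver 1→0: n0:foll/b6/[-]
after 5 — deliver 0→1: n1:lead/b6/[-]
after 6 — deliver 1→3: n3:foll/b6/[-]
after 7 — deliver 3→1: ·
after 8 — crash(3): n3:✗foll/b6/[-]
after 9 — propose(1,'q'): ·
after 10 — timeout(1): n1:cand/b11/[-]
after 11 — crash(4): n4:✗foll/b0/[-]
after 12 — propose(1,'w'): ·
after 13 — deliver 1→4: ·
after 14 — deliver 0→1: ·
after 15 — recover(3): n3:foll/b6/[-]
after 16 — crash(3): n3:✗foll/b6/[-]
after 17 — timeout(2): n2:cand/b12/[-]
after 18 — deliver 1→2: ·
after 19 — timeout(4): ·
after 20 — timeout(0): n0:cand/b10/[-]
after 21 — timeout(2): n2:cand/b17/[-]
after 22 — deliver 2→1: n1:foll/b12/[-]
after 23 — recover(3): n3:foll/b6/[-]

-1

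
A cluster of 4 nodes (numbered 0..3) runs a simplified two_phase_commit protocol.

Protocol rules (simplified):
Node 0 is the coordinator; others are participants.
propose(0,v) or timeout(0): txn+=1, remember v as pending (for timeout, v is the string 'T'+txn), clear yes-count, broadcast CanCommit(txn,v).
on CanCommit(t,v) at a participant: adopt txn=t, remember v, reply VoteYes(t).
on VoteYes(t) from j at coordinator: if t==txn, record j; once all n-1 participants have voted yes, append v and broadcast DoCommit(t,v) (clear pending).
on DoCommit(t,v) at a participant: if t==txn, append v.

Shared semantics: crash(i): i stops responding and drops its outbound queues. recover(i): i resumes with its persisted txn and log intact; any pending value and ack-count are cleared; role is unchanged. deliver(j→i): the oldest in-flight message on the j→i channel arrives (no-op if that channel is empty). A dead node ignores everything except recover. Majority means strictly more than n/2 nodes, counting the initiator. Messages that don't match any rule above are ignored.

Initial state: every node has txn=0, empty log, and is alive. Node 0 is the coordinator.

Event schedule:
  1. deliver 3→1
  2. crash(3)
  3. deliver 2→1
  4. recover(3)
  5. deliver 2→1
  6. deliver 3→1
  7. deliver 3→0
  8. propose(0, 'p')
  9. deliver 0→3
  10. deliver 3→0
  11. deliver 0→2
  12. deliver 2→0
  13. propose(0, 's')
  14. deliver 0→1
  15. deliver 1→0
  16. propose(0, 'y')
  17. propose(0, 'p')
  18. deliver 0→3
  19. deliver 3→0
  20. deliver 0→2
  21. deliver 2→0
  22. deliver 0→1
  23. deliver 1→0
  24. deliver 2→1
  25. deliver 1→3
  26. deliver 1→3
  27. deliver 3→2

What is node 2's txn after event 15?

step 1 deliver 3→1: —
step 2 crash(3): 3={✗part,t=0,log=-}
step 3 deliver 2→1: —
step 4 recover(3): 3={part,t=0,log=-}
step 5 deliver 2→1: —
step 6 deliver 3→1: —
step 7 deliver 3→0: —
step 8 propose(0,'p'): 0={coor,t=1,log=-}
step 9 deliver 0→3: 3={part,t=1,log=-}
step 10 deliver 3→0: —
step 11 deliver 0→2: 2={part,t=1,log=-}
step 12 deliver 2→0: —
step 13 propose(0,'s'): 0={coor,t=2,log=-}
step 14 deliver 0→1: 1={part,t=1,log=-}
step 15 deliver 1→0: —

1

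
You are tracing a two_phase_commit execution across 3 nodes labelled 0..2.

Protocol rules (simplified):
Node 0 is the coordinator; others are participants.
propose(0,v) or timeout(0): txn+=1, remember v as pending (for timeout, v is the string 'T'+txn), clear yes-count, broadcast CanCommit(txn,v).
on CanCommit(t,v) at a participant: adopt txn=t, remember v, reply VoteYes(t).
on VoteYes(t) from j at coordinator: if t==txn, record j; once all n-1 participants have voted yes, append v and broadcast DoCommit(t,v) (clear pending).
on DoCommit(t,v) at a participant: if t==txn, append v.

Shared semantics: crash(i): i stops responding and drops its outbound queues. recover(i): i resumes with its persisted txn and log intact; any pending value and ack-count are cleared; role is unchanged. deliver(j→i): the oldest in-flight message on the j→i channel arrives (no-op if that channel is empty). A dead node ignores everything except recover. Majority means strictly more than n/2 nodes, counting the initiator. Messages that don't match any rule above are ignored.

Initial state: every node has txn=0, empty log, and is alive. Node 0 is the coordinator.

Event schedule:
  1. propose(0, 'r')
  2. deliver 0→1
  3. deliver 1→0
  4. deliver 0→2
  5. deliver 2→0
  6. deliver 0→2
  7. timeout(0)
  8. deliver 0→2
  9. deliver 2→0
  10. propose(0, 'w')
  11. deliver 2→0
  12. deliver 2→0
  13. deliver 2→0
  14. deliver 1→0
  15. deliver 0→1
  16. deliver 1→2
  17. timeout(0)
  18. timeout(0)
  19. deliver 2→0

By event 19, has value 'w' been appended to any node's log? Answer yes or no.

no

after 1 — propose(0,'r'): n0:coor/t1/[-]
after 2 — deliver 0→1: n1:part/t1/[-]
after 3 — deliver 1→0: ·
after 4 — deliver 0→2: n2:part/t1/[-]
after 5 — deliver 2→0: n0:coor/t1/[r]
after 6 — deliver 0→2: n2:part/t1/[r]
after 7 — timeout(0): n0:coor/t2/[r]
after 8 — deliver 0→2: n2:part/t2/[r]
after 9 — deliver 2→0: ·
after 10 — propose(0,'w'): n0:coor/t3/[r]
after 11 — deliver 2→0: ·
after 12 — deliver 2→0: ·
after 13 — deliver 2→0: ·
after 14 — deliver 1→0: ·
after 15 — deliver 0→1: n1:part/t1/[r]
after 16 — deliver 1→2: ·
after 17 — timeout(0): n0:coor/t4/[r]
after 18 — timeout(0): n0:coor/t5/[r]
after 19 — deliver 2→0: ·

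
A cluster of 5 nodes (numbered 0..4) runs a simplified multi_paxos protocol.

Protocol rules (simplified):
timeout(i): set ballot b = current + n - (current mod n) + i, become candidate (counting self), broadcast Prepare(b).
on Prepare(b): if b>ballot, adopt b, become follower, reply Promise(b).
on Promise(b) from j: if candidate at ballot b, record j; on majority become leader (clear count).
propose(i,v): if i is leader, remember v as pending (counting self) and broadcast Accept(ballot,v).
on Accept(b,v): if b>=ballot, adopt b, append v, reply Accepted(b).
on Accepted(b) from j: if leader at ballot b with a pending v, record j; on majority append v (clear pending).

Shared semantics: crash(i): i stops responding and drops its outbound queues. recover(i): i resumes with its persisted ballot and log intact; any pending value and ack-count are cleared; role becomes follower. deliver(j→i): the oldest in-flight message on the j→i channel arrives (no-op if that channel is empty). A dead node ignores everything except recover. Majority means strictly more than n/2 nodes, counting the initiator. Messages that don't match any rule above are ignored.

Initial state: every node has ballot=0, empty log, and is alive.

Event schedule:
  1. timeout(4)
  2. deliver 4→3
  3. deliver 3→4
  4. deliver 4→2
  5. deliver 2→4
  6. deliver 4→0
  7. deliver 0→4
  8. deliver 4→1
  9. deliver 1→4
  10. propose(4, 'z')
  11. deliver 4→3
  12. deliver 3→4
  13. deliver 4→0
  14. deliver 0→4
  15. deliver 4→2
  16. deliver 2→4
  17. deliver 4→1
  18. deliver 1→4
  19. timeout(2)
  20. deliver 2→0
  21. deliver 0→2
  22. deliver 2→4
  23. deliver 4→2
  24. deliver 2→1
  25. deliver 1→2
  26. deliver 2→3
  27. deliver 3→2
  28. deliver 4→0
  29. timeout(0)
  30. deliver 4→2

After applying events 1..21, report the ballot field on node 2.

1. timeout(4):  <4:cand b9 ->
2. deliver 4→3:  <3:foll b9 ->
3. deliver 3→4:  nop
4. deliver 4→2:  <2:foll b9 ->
5. deliver 2→4:  <4:lead b9 ->
6. deliver 4→0:  <0:foll b9 ->
7. deliver 0→4:  nop
8. deliver 4→1:  <1:foll b9 ->
9. deliver 1→4:  nop
10. propose(4,'z'):  nop
11. deliver 4→3:  <3:foll b9 z>
12. deliver 3→4:  nop
13. deliver 4→0:  <0:foll b9 z>
14. deliver 0→4:  <4:lead b9 z>
15. deliver 4→2:  <2:foll b9 z>
16. deliver 2→4:  nop
17. deliver 4→1:  <1:foll b9 z>
18. deliver 1→4:  nop
19. timeout(2):  <2:cand b12 z>
20. deliver 2→0:  <0:foll b12 z>
21. deliver 0→2:  nop

12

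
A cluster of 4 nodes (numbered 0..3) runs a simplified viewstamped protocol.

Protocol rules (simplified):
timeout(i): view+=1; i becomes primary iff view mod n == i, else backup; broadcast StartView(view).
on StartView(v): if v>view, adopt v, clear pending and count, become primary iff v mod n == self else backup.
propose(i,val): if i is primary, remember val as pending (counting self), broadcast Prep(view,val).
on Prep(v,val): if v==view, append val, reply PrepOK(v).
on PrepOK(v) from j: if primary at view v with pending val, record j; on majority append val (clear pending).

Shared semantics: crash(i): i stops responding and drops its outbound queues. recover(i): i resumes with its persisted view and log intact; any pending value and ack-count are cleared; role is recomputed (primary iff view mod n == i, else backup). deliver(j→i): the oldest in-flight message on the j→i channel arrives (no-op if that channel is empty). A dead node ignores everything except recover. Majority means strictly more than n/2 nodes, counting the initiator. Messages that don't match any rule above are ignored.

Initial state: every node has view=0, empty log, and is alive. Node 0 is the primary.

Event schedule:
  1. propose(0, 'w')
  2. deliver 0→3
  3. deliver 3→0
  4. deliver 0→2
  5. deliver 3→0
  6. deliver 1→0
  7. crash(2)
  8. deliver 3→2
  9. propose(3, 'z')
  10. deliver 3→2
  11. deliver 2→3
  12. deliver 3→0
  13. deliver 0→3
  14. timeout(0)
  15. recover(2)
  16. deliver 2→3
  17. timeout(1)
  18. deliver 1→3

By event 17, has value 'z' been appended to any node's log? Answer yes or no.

1. propose(0,'w'):  nop
2. deliver 0→3:  <3:back v0 w>
3. deliver 3→0:  nop
4. deliver 0→2:  <2:back v0 w>
5. deliver 3→0:  nop
6. deliver 1→0:  nop
7. crash(2):  <2:✗back v0 w>
8. deliver 3→2:  nop
9. propose(3,'z'):  nop
10. deliver 3→2:  nop
11. deliver 2→3:  nop
12. deliver 3→0:  nop
13. deliver 0→3:  nop
14. timeout(0):  <0:back v1 ->
15. recover(2):  <2:back v0 w>
16. deliver 2→3:  nop
17. timeout(1):  <1:prim v1 ->

no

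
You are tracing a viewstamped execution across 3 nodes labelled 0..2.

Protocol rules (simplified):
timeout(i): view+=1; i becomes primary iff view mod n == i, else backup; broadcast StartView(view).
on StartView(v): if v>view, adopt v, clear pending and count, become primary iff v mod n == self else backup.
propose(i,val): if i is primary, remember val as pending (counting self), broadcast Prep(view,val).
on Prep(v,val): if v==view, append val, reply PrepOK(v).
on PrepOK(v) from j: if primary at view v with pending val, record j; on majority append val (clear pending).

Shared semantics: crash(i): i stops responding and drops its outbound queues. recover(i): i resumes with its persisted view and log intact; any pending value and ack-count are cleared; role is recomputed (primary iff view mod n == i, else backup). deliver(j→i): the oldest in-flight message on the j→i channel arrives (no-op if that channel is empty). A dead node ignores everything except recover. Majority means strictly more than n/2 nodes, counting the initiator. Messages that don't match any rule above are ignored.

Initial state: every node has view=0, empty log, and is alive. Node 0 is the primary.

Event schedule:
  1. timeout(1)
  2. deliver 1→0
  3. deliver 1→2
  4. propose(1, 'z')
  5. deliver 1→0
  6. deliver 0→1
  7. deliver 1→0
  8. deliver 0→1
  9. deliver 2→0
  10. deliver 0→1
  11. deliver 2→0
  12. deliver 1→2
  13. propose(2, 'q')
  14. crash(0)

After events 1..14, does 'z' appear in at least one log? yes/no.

1. timeout(1):  <1:prim v1 ->
2. deliver 1→0:  <0:back v1 ->
3. deliver 1→2:  <2:back v1 ->
4. propose(1,'z'):  nop
5. deliver 1→0:  <0:back v1 z>
6. deliver 0→1:  <1:prim v1 z>
7. deliver 1→0:  nop
8. deliver 0→1:  nop
9. deliver 2→0:  nop
10. deliver 0→1:  nop
11. deliver 2→0:  nop
12. deliver 1→2:  <2:back v1 z>
13. propose(2,'q'):  nop
14. crash(0):  <0:✗back v1 z>

yes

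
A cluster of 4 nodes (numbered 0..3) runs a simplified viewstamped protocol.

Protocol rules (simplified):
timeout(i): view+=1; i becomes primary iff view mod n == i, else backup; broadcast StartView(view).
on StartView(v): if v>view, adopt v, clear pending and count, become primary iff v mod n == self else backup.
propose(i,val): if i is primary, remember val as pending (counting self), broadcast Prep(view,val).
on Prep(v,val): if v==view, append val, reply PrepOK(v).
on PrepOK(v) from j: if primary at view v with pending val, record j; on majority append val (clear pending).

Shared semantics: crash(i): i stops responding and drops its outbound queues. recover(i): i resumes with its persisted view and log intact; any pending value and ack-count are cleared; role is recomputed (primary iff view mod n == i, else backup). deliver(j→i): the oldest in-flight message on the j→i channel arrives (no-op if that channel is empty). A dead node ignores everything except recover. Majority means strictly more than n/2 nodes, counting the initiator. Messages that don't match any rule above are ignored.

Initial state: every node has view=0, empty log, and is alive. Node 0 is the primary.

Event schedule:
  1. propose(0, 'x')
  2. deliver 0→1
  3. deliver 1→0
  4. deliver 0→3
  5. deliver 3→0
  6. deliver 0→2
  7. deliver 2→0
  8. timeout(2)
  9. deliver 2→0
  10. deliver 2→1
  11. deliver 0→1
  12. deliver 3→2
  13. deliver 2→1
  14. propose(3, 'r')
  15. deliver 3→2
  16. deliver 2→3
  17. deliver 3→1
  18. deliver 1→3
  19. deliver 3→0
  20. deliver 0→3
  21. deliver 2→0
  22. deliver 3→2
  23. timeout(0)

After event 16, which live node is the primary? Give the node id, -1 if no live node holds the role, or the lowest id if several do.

step 1 propose(0,'x'): —
step 2 deliver 0→1: 1={back,v=0,log=x}
step 3 deliver 1→0: —
step 4 deliver 0→3: 3={back,v=0,log=x}
step 5 deliver 3→0: 0={prim,v=0,log=x}
step 6 deliver 0→2: 2={back,v=0,log=x}
step 7 deliver 2→0: —
step 8 timeout(2): 2={back,v=1,log=x}
step 9 deliver 2→0: 0={back,v=1,log=x}
step 10 deliver 2→1: 1={prim,v=1,log=x}
step 11 deliver 0→1: —
step 12 deliver 3→2: —
step 13 deliver 2→1: —
step 14 propose(3,'r'): —
step 15 deliver 3→2: —
step 16 deliver 2→3: 3={back,v=1,log=x}

1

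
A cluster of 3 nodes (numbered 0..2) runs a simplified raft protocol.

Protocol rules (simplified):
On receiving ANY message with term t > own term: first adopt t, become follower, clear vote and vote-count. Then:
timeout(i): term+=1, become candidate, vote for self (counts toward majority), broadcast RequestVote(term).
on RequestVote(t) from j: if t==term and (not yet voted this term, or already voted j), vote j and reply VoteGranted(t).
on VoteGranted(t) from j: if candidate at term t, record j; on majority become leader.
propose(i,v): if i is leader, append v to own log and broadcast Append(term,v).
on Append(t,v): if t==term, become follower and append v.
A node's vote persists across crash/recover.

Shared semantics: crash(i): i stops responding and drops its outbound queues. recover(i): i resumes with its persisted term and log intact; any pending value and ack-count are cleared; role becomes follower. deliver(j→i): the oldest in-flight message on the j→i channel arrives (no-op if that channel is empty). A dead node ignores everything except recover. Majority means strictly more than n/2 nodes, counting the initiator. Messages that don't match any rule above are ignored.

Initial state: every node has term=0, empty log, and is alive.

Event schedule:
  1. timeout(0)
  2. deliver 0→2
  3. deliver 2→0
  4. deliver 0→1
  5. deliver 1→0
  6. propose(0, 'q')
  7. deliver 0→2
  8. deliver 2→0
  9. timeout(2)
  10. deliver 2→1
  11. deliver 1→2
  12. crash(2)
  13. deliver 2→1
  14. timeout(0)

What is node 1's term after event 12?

step 1 timeout(0): 0={cand,t=1,log=-}
step 2 deliver 0→2: 2={foll,t=1,log=-}
step 3 deliver 2→0: 0={lead,t=1,log=-}
step 4 deliver 0→1: 1={foll,t=1,log=-}
step 5 deliver 1→0: —
step 6 propose(0,'q'): 0={lead,t=1,log=q}
step 7 deliver 0→2: 2={foll,t=1,log=q}
step 8 deliver 2→0: —
step 9 timeout(2): 2={cand,t=2,log=q}
step 10 deliver 2→1: 1={foll,t=2,log=-}
step 11 deliver 1→2: 2={lead,t=2,log=q}
step 12 crash(2): 2={✗lead,t=2,log=q}

2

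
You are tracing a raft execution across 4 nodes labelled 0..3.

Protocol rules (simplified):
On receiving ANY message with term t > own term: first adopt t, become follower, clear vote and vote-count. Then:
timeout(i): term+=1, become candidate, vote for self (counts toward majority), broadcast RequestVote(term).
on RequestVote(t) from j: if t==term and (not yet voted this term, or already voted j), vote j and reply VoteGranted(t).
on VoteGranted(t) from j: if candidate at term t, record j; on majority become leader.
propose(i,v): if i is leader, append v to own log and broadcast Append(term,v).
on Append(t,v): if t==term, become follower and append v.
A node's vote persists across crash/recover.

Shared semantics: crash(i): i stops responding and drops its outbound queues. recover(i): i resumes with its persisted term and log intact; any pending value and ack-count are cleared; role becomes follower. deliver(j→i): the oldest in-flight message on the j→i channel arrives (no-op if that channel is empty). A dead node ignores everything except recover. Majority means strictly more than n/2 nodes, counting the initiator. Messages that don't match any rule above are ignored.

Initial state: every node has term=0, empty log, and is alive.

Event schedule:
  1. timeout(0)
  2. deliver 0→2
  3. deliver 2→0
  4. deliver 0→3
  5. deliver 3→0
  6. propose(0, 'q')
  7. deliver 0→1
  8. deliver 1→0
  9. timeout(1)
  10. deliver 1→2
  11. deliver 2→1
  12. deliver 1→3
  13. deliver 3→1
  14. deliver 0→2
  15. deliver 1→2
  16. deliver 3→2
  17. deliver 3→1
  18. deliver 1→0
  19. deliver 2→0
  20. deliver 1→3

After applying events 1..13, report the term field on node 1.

2

step 1 timeout(0): 0={cand,t=1,log=-}
step 2 deliver 0→2: 2={foll,t=1,log=-}
step 3 deliver 2→0: —
step 4 deliver 0→3: 3={foll,t=1,log=-}
step 5 deliver 3→0: 0={lead,t=1,log=-}
step 6 propose(0,'q'): 0={lead,t=1,log=q}
step 7 deliver 0→1: 1={foll,t=1,log=-}
step 8 deliver 1→0: —
step 9 timeout(1): 1={cand,t=2,log=-}
step 10 deliver 1→2: 2={foll,t=2,log=-}
step 11 deliver 2→1: —
step 12 deliver 1→3: 3={foll,t=2,log=-}
step 13 deliver 3→1: 1={lead,t=2,log=-}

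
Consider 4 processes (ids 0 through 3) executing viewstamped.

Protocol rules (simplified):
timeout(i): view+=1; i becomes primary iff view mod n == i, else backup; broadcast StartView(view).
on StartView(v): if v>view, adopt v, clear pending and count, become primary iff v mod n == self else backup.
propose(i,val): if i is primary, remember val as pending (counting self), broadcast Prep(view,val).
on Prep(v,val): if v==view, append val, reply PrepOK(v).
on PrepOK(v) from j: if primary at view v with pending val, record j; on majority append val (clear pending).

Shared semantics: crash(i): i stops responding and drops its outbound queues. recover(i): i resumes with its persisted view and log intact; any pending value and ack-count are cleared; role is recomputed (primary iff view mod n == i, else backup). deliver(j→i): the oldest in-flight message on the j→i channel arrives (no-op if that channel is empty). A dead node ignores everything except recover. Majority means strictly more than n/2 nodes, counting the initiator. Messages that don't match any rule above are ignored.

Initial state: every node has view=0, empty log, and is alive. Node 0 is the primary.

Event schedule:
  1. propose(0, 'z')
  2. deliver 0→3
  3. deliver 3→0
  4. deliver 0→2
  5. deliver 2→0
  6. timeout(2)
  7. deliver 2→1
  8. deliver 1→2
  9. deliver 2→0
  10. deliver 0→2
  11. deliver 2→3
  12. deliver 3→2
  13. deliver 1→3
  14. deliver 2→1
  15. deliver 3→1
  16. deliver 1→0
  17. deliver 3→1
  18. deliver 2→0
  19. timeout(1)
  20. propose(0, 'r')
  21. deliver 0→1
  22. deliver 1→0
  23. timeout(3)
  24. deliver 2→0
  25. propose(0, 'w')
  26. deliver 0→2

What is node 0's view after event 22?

e1 propose(0,'z'): ·
e2 deliver 0→3: 3[back,v=0,z]
e3 deliver 3→0: ·
e4 deliver 0→2: 2[back,v=0,z]
e5 deliver 2→0: 0[prim,v=0,z]
e6 timeout(2): 2[back,v=1,z]
e7 deliver 2→1: 1[prim,v=1,-]
e8 deliver 1→2: ·
e9 deliver 2→0: 0[back,v=1,z]
e10 deliver 0→2: ·
e11 deliver 2→3: 3[back,v=1,z]
e12 deliver 3→2: ·
e13 deliver 1→3: ·
e14 deliver 2→1: ·
e15 deliver 3→1: ·
e16 deliver 1→0: ·
e17 deliver 3→1: ·
e18 deliver 2→0: ·
e19 timeout(1): 1[back,v=2,-]
e20 propose(0,'r'): ·
e21 deliver 0→1: ·
e22 deliver 1→0: 0[back,v=2,z]

2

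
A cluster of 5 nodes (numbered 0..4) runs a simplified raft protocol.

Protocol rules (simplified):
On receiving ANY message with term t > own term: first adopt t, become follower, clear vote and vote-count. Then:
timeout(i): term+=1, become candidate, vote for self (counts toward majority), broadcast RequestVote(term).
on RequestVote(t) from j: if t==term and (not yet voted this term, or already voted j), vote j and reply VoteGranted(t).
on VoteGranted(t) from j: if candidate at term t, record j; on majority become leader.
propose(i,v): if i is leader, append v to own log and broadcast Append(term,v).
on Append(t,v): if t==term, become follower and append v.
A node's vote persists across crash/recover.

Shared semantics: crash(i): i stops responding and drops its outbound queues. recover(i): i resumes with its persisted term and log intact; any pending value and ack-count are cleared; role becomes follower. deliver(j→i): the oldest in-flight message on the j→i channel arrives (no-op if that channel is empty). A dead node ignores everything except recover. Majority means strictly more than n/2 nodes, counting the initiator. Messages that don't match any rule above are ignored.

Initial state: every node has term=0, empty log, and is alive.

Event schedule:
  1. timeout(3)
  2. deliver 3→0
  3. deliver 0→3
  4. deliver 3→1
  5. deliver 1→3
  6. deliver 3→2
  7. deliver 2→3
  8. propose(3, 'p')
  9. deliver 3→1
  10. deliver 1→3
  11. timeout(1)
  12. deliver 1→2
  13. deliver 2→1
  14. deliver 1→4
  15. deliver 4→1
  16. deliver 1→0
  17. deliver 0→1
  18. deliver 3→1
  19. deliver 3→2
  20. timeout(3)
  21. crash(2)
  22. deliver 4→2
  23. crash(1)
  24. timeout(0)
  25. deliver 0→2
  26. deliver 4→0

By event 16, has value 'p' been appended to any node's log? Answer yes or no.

e1 timeout(3): 3[cand,t=1,-]
e2 deliver 3→0: 0[foll,t=1,-]
e3 deliver 0→3: ·
e4 deliver 3→1: 1[foll,t=1,-]
e5 deliver 1→3: 3[lead,t=1,-]
e6 deliver 3→2: 2[foll,t=1,-]
e7 deliver 2→3: ·
e8 propose(3,'p'): 3[lead,t=1,p]
e9 deliver 3→1: 1[foll,t=1,p]
e10 deliver 1→3: ·
e11 timeout(1): 1[cand,t=2,p]
e12 deliver 1→2: 2[foll,t=2,-]
e13 deliver 2→1: ·
e14 deliver 1→4: 4[foll,t=2,-]
e15 deliver 4→1: 1[lead,t=2,p]
e16 deliver 1→0: 0[foll,t=2,-]

yes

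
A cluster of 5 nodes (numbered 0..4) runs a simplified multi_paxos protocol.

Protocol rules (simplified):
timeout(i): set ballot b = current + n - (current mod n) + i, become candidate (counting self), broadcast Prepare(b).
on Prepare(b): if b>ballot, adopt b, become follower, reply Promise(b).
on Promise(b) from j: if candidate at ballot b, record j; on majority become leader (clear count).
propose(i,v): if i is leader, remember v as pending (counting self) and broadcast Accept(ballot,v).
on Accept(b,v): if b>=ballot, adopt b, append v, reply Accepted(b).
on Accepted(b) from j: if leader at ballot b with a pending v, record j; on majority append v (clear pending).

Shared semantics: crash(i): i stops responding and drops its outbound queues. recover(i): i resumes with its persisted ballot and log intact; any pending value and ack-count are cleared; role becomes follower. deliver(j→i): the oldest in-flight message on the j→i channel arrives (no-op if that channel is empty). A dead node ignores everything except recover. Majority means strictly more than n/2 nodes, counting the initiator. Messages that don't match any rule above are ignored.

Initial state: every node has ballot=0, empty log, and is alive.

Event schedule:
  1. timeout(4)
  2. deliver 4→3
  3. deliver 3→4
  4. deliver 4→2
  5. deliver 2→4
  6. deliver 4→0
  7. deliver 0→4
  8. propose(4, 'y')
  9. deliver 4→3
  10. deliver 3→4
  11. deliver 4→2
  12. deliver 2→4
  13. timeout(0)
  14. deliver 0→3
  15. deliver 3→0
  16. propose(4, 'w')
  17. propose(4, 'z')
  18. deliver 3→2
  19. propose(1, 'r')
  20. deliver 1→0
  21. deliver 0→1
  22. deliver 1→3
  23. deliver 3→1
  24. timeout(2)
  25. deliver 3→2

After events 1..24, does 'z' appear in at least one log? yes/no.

[1] timeout(4) → N4(cand b9 [-])
[2] deliver 4→3 → N3(foll b9 [-])
[3] deliver 3→4 → ∅
[4] deliver 4→2 → N2(foll b9 [-])
[5] deliver 2→4 → N4(lead b9 [-])
[6] deliver 4→0 → N0(foll b9 [-])
[7] deliver 0→4 → ∅
[8] propose(4,'y') → ∅
[9] deliver 4→3 → N3(foll b9 [y])
[10] deliver 3→4 → ∅
[11] deliver 4→2 → N2(foll b9 [y])
[12] deliver 2→4 → N4(lead b9 [y])
[13] timeout(0) → N0(cand b10 [-])
[14] deliver 0→3 → N3(foll b10 [y])
[15] deliver 3→0 → ∅
[16] propose(4,'w') → ∅
[17] propose(4,'z') → ∅
[18] deliver 3→2 → ∅
[19] propose(1,'r') → ∅
[20] deliver 1→0 → ∅
[21] deliver 0→1 → N1(foll b10 [-])
[22] deliver 1→3 → ∅
[23] deliver 3→1 → ∅
[24] timeout(2) → N2(cand b12 [y])

no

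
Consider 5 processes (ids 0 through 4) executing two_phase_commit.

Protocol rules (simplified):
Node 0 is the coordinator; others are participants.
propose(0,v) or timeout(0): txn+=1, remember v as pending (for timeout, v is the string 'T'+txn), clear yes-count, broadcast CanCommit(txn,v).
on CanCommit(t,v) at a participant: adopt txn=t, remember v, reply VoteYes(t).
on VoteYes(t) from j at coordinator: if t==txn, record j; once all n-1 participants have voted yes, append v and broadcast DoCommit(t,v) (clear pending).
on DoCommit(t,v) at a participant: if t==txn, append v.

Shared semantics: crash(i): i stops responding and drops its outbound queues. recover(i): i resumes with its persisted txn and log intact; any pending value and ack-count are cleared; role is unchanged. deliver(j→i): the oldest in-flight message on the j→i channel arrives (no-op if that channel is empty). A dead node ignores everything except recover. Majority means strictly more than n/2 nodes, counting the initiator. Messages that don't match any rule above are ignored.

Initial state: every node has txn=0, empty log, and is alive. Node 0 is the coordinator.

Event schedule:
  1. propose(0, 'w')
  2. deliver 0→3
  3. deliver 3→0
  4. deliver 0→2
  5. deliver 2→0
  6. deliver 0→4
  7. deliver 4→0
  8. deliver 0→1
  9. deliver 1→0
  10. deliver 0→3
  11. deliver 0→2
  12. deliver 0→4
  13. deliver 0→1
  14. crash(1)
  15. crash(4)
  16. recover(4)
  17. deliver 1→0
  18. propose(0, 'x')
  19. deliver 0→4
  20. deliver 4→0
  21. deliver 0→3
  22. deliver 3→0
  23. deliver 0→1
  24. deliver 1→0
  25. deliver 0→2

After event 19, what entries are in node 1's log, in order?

1. propose(0,'w'):  <0:coor t1 ->
2. deliver 0→3:  <3:part t1 ->
3. deliver 3→0:  nop
4. deliver 0→2:  <2:part t1 ->
5. deliver 2→0:  nop
6. deliver 0→4:  <4:part t1 ->
7. deliver 4→0:  nop
8. deliver 0→1:  <1:part t1 ->
9. deliver 1→0:  <0:coor t1 w>
10. deliver 0→3:  <3:part t1 w>
11. deliver 0→2:  <2:part t1 w>
12. deliver 0→4:  <4:part t1 w>
13. deliver 0→1:  <1:part t1 w>
14. crash(1):  <1:✗part t1 w>
15. crash(4):  <4:✗part t1 w>
16. recover(4):  <4:part t1 w>
17. deliver 1→0:  nop
18. propose(0,'x'):  <0:coor t2 w>
19. deliver 0→4:  <4:part t2 w>

w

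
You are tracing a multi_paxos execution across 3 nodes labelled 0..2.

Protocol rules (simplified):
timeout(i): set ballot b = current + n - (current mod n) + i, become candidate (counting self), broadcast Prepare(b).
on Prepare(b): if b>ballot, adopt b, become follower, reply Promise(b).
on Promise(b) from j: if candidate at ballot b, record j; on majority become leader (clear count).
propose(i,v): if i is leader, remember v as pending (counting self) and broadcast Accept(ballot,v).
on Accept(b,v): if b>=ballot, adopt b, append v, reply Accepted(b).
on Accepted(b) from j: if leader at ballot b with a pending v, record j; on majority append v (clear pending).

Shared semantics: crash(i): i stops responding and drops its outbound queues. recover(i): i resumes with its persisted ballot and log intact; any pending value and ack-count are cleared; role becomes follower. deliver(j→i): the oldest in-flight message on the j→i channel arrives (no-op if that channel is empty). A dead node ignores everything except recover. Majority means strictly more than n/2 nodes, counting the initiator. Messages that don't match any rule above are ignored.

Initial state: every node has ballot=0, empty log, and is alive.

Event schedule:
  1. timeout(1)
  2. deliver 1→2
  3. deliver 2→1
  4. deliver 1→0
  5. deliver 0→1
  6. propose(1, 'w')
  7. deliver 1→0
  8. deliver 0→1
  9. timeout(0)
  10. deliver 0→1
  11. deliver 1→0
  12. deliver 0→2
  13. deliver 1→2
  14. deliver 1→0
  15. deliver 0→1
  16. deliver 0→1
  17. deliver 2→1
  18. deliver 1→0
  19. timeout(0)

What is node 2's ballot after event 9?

1. timeout(1):  <1:cand b4 ->
2. deliver 1→2:  <2:foll b4 ->
3. deliver 2→1:  <1:lead b4 ->
4. deliver 1→0:  <0:foll b4 ->
5. deliver 0→1:  nop
6. propose(1,'w'):  nop
7. deliver 1→0:  <0:foll b4 w>
8. deliver 0→1:  <1:lead b4 w>
9. timeout(0):  <0:cand b6 w>

4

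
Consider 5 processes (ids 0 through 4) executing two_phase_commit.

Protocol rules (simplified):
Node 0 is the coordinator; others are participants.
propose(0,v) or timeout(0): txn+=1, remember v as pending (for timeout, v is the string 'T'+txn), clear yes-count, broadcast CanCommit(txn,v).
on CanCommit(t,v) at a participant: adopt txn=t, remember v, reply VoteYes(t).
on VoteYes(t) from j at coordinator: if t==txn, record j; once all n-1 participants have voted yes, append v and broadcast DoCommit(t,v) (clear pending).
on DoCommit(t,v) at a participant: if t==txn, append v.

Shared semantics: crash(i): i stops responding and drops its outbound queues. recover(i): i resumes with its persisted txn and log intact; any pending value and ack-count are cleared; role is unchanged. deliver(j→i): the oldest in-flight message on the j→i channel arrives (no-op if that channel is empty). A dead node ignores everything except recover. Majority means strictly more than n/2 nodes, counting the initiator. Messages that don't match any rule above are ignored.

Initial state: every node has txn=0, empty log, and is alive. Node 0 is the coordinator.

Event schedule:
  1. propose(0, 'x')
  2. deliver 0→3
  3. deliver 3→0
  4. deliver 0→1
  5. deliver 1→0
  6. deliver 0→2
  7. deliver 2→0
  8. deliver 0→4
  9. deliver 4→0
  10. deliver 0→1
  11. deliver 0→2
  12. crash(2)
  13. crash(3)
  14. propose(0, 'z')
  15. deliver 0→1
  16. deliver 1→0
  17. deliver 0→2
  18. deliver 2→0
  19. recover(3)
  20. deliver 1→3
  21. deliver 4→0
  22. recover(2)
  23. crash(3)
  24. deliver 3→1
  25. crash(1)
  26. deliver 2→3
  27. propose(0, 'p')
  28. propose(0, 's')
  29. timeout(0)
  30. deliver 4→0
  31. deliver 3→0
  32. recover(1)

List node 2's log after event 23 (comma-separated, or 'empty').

after 1 — propose(0,'x'): n0:coor/t1/[-]
after 2 — deliver 0→3: n3:part/t1/[-]
after 3 — deliver 3→0: ·
after 4 — deliver 0→1: n1:part/t1/[-]
after 5 — deliver 1→0: ·
after 6 — deliver 0→2: n2:part/t1/[-]
after 7 — deliver 2→0: ·
after 8 — deliver 0→4: n4:part/t1/[-]
after 9 — deliver 4→0: n0:coor/t1/[x]
after 10 — deliver 0→1: n1:part/t1/[x]
after 11 — deliver 0→2: n2:part/t1/[x]
after 12 — crash(2): n2:✗part/t1/[x]
after 13 — crash(3): n3:✗part/t1/[-]
after 14 — propose(0,'z'): n0:coor/t2/[x]
after 15 — deliver 0→1: n1:part/t2/[x]
after 16 — deliver 1→0: ·
after 17 — deliver 0→2: ·
after 18 — deliver 2→0: ·
after 19 — recover(3): n3:part/t1/[-]
after 20 — deliver 1→3: ·
after 21 — deliver 4→0: ·
after 22 — recover(2): n2:part/t1/[x]
after 23 — crash(3): n3:✗part/t1/[-]

x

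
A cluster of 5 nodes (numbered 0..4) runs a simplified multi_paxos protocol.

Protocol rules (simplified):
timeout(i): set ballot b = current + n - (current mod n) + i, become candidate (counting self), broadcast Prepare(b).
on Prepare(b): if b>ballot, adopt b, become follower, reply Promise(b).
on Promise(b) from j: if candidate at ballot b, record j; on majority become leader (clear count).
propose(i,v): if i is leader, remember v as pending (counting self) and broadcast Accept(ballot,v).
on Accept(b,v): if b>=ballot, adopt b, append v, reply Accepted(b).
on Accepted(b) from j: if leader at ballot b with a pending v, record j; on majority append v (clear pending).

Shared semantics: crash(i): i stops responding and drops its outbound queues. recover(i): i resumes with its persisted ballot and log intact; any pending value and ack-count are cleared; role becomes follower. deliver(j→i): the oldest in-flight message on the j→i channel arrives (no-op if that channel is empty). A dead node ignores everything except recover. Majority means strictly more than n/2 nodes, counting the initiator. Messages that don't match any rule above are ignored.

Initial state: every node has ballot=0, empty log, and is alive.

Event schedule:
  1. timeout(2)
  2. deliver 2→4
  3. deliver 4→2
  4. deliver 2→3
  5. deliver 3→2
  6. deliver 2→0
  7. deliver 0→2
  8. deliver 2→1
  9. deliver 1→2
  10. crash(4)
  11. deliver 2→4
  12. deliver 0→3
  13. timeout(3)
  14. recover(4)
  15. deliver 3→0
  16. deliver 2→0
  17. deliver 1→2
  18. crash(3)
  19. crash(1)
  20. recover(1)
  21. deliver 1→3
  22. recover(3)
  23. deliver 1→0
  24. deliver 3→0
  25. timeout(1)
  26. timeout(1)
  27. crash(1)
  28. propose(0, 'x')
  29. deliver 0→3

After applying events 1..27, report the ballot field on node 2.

7

e1 timeout(2): 2[cand,b=7,-]
e2 deliver 2→4: 4[foll,b=7,-]
e3 deliver 4→2: ·
e4 deliver 2→3: 3[foll,b=7,-]
e5 deliver 3→2: 2[lead,b=7,-]
e6 deliver 2→0: 0[foll,b=7,-]
e7 deliver 0→2: ·
e8 deliver 2→1: 1[foll,b=7,-]
e9 deliver 1→2: ·
e10 crash(4): 4[✗foll,b=7,-]
e11 deliver 2→4: ·
e12 deliver 0→3: ·
e13 timeout(3): 3[cand,b=13,-]
e14 recover(4): 4[foll,b=7,-]
e15 deliver 3→0: 0[foll,b=13,-]
e16 deliver 2→0: ·
e17 deliver 1→2: ·
e18 crash(3): 3[✗cand,b=13,-]
e19 crash(1): 1[✗foll,b=7,-]
e20 recover(1): 1[foll,b=7,-]
e21 deliver 1→3: ·
e22 recover(3): 3[foll,b=13,-]
e23 deliver 1→0: ·
e24 deliver 3→0: ·
e25 timeout(1): 1[cand,b=11,-]
e26 timeout(1): 1[cand,b=16,-]
e27 crash(1): 1[✗cand,b=16,-]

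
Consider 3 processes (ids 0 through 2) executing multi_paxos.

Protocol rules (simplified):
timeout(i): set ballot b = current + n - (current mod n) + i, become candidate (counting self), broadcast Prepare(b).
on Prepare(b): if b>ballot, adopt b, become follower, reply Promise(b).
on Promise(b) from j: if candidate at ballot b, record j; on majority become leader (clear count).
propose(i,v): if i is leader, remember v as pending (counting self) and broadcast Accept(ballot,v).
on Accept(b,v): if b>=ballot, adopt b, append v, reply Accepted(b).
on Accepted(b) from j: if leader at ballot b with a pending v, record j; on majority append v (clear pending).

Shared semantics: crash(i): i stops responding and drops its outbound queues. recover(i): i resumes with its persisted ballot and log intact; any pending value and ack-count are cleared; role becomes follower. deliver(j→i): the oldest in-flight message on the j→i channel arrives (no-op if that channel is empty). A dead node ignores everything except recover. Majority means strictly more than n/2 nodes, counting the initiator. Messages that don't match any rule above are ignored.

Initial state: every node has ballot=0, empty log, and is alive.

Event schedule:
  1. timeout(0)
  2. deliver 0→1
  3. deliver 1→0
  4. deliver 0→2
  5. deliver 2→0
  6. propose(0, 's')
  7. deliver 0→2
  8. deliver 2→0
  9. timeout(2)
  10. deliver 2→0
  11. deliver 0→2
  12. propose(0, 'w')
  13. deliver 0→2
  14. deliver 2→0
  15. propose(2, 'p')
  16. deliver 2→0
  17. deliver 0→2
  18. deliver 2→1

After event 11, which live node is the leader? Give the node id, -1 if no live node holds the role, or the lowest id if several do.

1. timeout(0):  <0:cand b3 ->
2. deliver 0→1:  <1:foll b3 ->
3. deliver 1→0:  <0:lead b3 ->
4. deliver 0→2:  <2:foll b3 ->
5. deliver 2→0:  nop
6. propose(0,'s'):  nop
7. deliver 0→2:  <2:foll b3 s>
8. deliver 2→0:  <0:lead b3 s>
9. timeout(2):  <2:cand b8 s>
10. deliver 2→0:  <0:foll b8 s>
11. deliver 0→2:  <2:lead b8 s>

2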